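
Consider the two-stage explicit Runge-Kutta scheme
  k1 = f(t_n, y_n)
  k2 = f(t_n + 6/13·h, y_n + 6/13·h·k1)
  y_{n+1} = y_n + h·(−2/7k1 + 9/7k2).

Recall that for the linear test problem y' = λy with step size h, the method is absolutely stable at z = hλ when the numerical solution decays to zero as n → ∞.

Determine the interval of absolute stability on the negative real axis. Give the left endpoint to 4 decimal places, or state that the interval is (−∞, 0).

(-1.6852, 0).

With y'=λy (z=hλ):
  k1=λy_n ⇒ h·k1=z·y_n;  k2=λ(1+6/13z)y_n ⇒ h·k2=z(1+6/13z)y_n
  y_{n+1}/y_n = 1 − 2/7z + 9/7z(1+6/13z) = 1 + z + 54/91z²
  R(z) = 1 + z + 54/91z².

Find x<0 with |R(x)|<1.
x=-1.15: |R|=0.6348
R=1: x+54/91x²=0 ⇒ x=−91/54=-1.6852; min R=1−1/(4·54/91)=0.5787>−1
Confirm numerically:
  x=-1.566: |R|=0.88924 <1
  x=-1.007: |R|=0.59474 <1
  x=-0.971: |R|=0.58849 <1
  x=-0.952: |R|=0.58581 <1
  x=-1.864: |R|=1.19779 >1
  x=-1.771: |R|=1.09018 >1
So |R|<1 on (-1.6852, 0).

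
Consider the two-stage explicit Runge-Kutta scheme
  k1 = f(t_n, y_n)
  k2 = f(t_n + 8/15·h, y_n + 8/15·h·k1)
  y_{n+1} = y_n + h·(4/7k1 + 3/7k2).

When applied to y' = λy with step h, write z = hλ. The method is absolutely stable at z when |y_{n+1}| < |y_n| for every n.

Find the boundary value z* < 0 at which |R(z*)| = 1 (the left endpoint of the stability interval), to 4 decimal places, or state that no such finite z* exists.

z* = -4.3750.

Set f=λy, z=hλ:
  k1=λy_n ⇒ h·k1=z·y_n;  k2=λ(1+8/15z)y_n ⇒ h·k2=z(1+8/15z)y_n
  y_{n+1}/y_n = 1 + 4/7z + 3/7z(1+8/15z) = 1 + z + 8/35z²
  ⇒ R(z) = 1 + z + 8/35z².

Find x<0 with |R(x)|<1.
x=-1.04: |R|=0.2072
R=1: x+8/35x²=0 ⇒ x=−35/8=-4.3750; min R=1−1/(4·8/35)=-0.0938>−1
Confirm numerically:
  x=-4.320: |R|=0.94569 <1
  x=-3.752: |R|=0.46572 <1
  x=-3.333: |R|=0.20617 <1
  x=-4.597: |R|=1.23326 >1
  x=-4.489: |R|=1.11697 >1
Interval (-4.3750, 0).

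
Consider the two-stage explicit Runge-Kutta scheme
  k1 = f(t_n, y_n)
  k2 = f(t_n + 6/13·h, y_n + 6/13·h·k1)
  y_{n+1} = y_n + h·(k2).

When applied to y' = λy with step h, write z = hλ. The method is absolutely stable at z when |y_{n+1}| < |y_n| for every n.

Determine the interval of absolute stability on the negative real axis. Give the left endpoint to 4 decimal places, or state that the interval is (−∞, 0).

(-2.1667, 0).

With y'=λy (z=hλ):
  k1=λy_n ⇒ h·k1=z·y_n;  k2=λ(1+6/13z)y_n ⇒ h·k2=z(1+6/13z)y_n
  y_{n+1}/y_n = 1 + z(1+6/13z) = 1 + z + 6/13z²
  R(z) = 1 + z + 6/13z².

Boundary: |R(x)|=1, x<0.
x=-0.54: |R|=0.5946
R=1: x+6/13x²=0 ⇒ x=−13/6=-2.1667; min R=1−1/(4·6/13)=0.4583>−1
Confirm numerically:
  x=-1.816: |R|=0.70609 <1
  x=-1.623: |R|=0.59275 <1
  x=-1.603: |R|=0.58297 <1
  x=-2.547: |R|=1.44710 >1
  x=-2.539: |R|=1.43632 >1
Stable set (-2.1667, 0).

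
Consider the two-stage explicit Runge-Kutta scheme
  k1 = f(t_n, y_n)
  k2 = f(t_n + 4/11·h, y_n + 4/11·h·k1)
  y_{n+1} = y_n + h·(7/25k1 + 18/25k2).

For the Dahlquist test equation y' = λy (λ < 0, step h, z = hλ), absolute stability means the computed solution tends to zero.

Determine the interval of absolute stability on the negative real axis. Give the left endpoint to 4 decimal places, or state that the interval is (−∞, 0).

z∈(-3.8194,0).

Test eqn y'=λy, z=hλ:
  k1=λy_n ⇒ h·k1=z·y_n;  k2=λ(1+4/11z)y_n ⇒ h·k2=z(1+4/11z)y_n
  y_{n+1}/y_n = 1 + 7/25z + 18/25z(1+4/11z) = 1 + z + 72/275z²
  R(z) = 1 + z + 72/275z².

Solve |R(x)|<1 on ℝ⁻.
x=-0.73: |R|=0.4095
R=1: x+72/275x²=0 ⇒ x=−275/72=-3.8194; min R=1−1/(4·72/275)=0.0451>−1
Confirm numerically:
  x=-3.161: |R|=0.45507 <1
  x=-2.695: |R|=0.20659 <1
  x=-2.348: |R|=0.09543 <1
  x=-4.276: |R|=1.51113 >1
  x=-3.949: |R|=1.13395 >1
Interval (-3.8194, 0).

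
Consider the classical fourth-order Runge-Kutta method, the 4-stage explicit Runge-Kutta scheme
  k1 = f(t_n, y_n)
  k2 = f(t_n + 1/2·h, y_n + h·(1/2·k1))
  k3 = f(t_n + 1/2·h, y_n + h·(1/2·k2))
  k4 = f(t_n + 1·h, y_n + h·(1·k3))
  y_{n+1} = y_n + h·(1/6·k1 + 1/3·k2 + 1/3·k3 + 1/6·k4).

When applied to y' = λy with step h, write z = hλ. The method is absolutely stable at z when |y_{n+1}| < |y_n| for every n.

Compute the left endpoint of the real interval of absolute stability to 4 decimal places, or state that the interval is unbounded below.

z* = -2.7853.

On y'=λy, z=hλ:
  order 4, 4-stage ⇒ R(z)=1+z+z^2/2+z^3/6+z^4/24
  (e.g. R(-1.59)=0.27041, |R|=0.27041)

Find x<0 with |R(x)|<1.
x=-1.59: |R|=0.2704
|R(-3.05)|=1.4782 |R(-2.01)|=0.3367 |R(-1.92)|=0.3098
Bisect:
  x_lo=-3.6398 |R|=3.2606  x_hi=-0.3835 |R|=0.6815
  mid=-2.01167 |R|=0.33729 →hi
  mid=-2.82574 |R|=1.06271 →lo
  mid=-2.41871 |R|=0.57407 →hi
  mid=-2.62222 |R|=0.78072 →hi
  mid=-2.72398 |R|=0.91143 →hi
  mid=-2.77486 |R|=0.98438 →hi
  mid=-2.80030 |R|=1.02286 →lo
  ...
  [-2.78539,-2.78519] ⇒ x*=-2.7853
Interval (-2.7853, 0).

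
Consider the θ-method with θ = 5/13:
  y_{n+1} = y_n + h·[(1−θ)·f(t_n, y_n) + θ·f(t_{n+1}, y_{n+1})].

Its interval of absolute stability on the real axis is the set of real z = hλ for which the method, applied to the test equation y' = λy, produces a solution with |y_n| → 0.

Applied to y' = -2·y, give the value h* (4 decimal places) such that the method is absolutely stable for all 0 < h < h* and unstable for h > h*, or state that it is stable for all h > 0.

(-8.6667,0); λ=-2 ⇒ h* = (26/3)/2 = 4.3333.

With y'=λy (z=hλ):
  y_{n+1} = y_n + z·[8/13·y_n + 5/13·y_{n+1}] ⇒ (1 − 5/13z)y_{n+1} = (1 + 8/13z)y_n
  R(z) = (1 + 8/13z)/(1 − 5/13z).

Need |R(x)|<1, x<0.
x=-0.84: |R|=0.3651
R=−1: 1+8/13x = −1+5/13x ⇒ -3/13x=2 ⇒ x=2/(-3/13)=-8.6667
Confirm numerically:
  x=-8.605: |R|=0.99670 <1
  x=-8.469: |R|=0.98929 <1
  x=-6.713: |R|=0.87413 <1
  x=-3.800: |R|=0.54375 <1
  x=-9.158: |R|=1.02507 >1
  x=-8.959: |R|=1.01517 >1
Stable set (-8.6667, 0).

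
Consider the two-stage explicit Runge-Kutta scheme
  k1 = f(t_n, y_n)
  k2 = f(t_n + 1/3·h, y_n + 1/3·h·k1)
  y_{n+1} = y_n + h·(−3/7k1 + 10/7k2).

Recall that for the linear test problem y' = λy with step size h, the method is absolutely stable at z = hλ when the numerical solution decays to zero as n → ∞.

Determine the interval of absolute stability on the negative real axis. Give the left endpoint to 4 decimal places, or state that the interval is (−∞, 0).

z∈(-2.1000,0).

Test eqn y'=λy, z=hλ:
  k1=λy_n ⇒ h·k1=z·y_n;  k2=λ(1+1/3z)y_n ⇒ h·k2=z(1+1/3z)y_n
  y_{n+1}/y_n = 1 − 3/7z + 10/7z(1+1/3z) = 1 + z + 10/21z²
  ⇒ R(z) = 1 + z + 10/21z².

Need |R(x)|<1, x<0.
x=-0.66: |R|=0.5474
R=1: x+10/21x²=0 ⇒ x=−21/10=-2.1000; min R=1−1/(4·10/21)=0.4750>−1
Confirm numerically:
  x=-1.883: |R|=0.80542 <1
  x=-1.767: |R|=0.71980 <1
  x=-1.381: |R|=0.52717 <1
  x=-0.947: |R|=0.48005 <1
  x=-2.448: |R|=1.40567 >1
  x=-2.277: |R|=1.19192 >1
Stable set (-2.1000, 0).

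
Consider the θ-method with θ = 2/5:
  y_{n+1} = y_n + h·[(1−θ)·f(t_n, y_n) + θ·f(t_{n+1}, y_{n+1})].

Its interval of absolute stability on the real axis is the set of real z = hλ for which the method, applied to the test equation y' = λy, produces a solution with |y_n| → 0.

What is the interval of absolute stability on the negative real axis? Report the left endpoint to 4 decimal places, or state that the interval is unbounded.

With y'=λy (z=hλ):
  y_{n+1} = y_n + z·[3/5·y_n + 2/5·y_{n+1}] ⇒ (1 − 2/5z)y_{n+1} = (1 + 3/5z)y_n
  so R(z) = (1 + 3/5z)/(1 − 2/5z).

Find x<0 with |R(x)|<1.
x=-1.24: |R|=0.1711
R=−1: 1+3/5x = −1+2/5x ⇒ -1/5x=2 ⇒ x=2/(-1/5)=-10.0000
Confirm numerically:
  x=-9.758: |R|=0.99013 <1
  x=-7.260: |R|=0.85963 <1
  x=-6.726: |R|=0.82257 <1
  x=-6.298: |R|=0.78961 <1
  x=-10.366: |R|=1.01422 >1
  x=-10.133: |R|=1.00526 >1
So |R|<1 on (-10.0000, 0).

(-10.0000, 0).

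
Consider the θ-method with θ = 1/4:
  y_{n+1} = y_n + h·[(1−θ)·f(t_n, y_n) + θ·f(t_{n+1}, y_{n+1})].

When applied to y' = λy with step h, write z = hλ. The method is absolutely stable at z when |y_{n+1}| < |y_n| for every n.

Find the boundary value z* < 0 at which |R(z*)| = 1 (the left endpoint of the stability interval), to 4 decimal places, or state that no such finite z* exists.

On y'=λy, z=hλ:
  y_{n+1} = y_n + z·[3/4·y_n + 1/4·y_{n+1}] ⇒ (1 − 1/4z)y_{n+1} = (1 + 3/4z)y_n
  R(z) = (1 + 3/4z)/(1 − 1/4z).

Solve |R(x)|<1 on ℝ⁻.
x=-0.58: |R|=0.4934
R=−1: 1+3/4x = −1+1/4x ⇒ -1/2x=2 ⇒ x=2/(-1/2)=-4.0000
Confirm numerically:
  x=-2.897: |R|=0.68015 <1
  x=-2.800: |R|=0.64706 <1
  x=-2.078: |R|=0.36756 <1
  x=-1.751: |R|=0.21788 <1
  x=-4.328: |R|=1.07877 >1
  x=-4.295: |R|=1.07113 >1
  x=-4.248: |R|=1.06014 >1
Interval (-4.0000, 0).

z* = -4.0000.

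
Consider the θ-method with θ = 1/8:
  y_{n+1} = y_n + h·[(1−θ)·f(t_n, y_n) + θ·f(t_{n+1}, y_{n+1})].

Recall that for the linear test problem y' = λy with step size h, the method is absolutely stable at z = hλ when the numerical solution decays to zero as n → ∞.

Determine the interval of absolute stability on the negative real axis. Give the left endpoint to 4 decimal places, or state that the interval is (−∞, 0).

z∈(-2.6667,0).

With y'=λy (z=hλ):
  y_{n+1} = y_n + z·[7/8·y_n + 1/8·y_{n+1}] ⇒ (1 − 1/8z)y_{n+1} = (1 + 7/8z)y_n
  so R(z) = (1 + 7/8z)/(1 − 1/8z).

Find x<0 with |R(x)|<1.
x=-1.63: |R|=0.3541
R=−1: 1+7/8x = −1+1/8x ⇒ -3/4x=2 ⇒ x=2/(-3/4)=-2.6667
Confirm numerically:
  x=-2.486: |R|=0.89662 <1
  x=-2.448: |R|=0.87443 <1
  x=-2.216: |R|=0.73532 <1
  x=-1.597: |R|=0.33125 <1
  x=-2.917: |R|=1.13758 >1
  x=-2.905: |R|=1.13113 >1
Stable set (-2.6667, 0).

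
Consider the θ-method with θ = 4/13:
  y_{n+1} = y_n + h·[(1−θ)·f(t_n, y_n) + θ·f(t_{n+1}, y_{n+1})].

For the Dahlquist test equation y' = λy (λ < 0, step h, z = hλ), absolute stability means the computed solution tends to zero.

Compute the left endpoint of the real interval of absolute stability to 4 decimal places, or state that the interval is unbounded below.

left endpoint -5.2000.

Set f=λy, z=hλ:
  y_{n+1} = y_n + z·[9/13·y_n + 4/13·y_{n+1}] ⇒ (1 − 4/13z)y_{n+1} = (1 + 9/13z)y_n
  R(z) = (1 + 9/13z)/(1 − 4/13z).

Find x<0 with |R(x)|<1.
x=-0.98: |R|=0.2470
R=−1: 1+9/13x = −1+4/13x ⇒ -5/13x=2 ⇒ x=2/(-5/13)=-5.2000
Confirm numerically:
  x=-5.017: |R|=0.97233 <1
  x=-4.691: |R|=0.91988 <1
  x=-2.798: |R|=0.50355 <1
  x=-5.747: |R|=1.07600 >1
  x=-5.620: |R|=1.05919 >1
  x=-5.338: |R|=1.02009 >1
So |R|<1 on (-5.2000, 0).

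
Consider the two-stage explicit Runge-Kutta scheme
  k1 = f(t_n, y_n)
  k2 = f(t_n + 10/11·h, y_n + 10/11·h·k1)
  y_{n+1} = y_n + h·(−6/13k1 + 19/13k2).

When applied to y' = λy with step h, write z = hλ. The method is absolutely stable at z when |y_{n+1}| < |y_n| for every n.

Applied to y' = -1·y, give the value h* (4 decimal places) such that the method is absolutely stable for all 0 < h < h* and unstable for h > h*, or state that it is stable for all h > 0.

(-0.7526,0); λ=-1 ⇒ h* = (143/190)/1 = 0.7526.

On y'=λy, z=hλ:
  k1=λy_n ⇒ h·k1=z·y_n;  k2=λ(1+10/11z)y_n ⇒ h·k2=z(1+10/11z)y_n
  y_{n+1}/y_n = 1 − 6/13z + 19/13z(1+10/11z) = 1 + z + 190/143z²
  Hence R(z) = 1 + z + 190/143z².

Boundary: |R(x)|=1, x<0.
x=-1.5: |R|=2.4895
R=1: x+190/143x²=0 ⇒ x=−143/190=-0.7526; min R=1−1/(4·190/143)=0.8118>−1
Confirm numerically:
  x=-0.672: |R|=0.92801 <1
  x=-0.430: |R|=0.81567 <1
  x=-0.411: |R|=0.81344 <1
  x=-0.404: |R|=0.81286 <1
  x=-1.181: |R|=1.67218 >1
  x=-0.797: |R|=1.04698 >1
Interval (-0.7526, 0).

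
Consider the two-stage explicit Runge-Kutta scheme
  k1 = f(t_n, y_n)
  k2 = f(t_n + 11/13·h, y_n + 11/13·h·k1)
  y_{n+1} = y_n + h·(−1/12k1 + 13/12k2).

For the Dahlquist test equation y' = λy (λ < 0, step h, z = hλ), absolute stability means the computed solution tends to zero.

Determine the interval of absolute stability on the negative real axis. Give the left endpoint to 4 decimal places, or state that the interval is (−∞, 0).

z∈(-1.0909,0).

On y'=λy, z=hλ:
  k1=λy_n ⇒ h·k1=z·y_n;  k2=λ(1+11/13z)y_n ⇒ h·k2=z(1+11/13z)y_n
  y_{n+1}/y_n = 1 − 1/12z + 13/12z(1+11/13z) = 1 + z + 11/12z²
  Hence R(z) = 1 + z + 11/12z².

Need |R(x)|<1, x<0.
x=-0.74: |R|=0.7620
R=1: x+11/12x²=0 ⇒ x=−12/11=-1.0909; min R=1−1/(4·11/12)=0.7273>−1
Confirm numerically:
  x=-1.070: |R|=0.97949 <1
  x=-1.040: |R|=0.95147 <1
  x=-0.898: |R|=0.84120 <1
  x=-0.477: |R|=0.73157 <1
  x=-1.554: |R|=1.65967 >1
  x=-1.487: |R|=1.53990 >1
Stable set (-1.0909, 0).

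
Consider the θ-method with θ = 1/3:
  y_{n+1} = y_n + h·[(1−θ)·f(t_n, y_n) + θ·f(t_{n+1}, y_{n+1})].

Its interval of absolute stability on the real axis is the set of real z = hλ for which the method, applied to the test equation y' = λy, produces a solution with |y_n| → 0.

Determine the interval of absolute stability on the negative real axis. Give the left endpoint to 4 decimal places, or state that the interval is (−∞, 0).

Test eqn y'=λy, z=hλ:
  y_{n+1} = y_n + z·[2/3·y_n + 1/3·y_{n+1}] ⇒ (1 − 1/3z)y_{n+1} = (1 + 2/3z)y_n
  Hence R(z) = (1 + 2/3z)/(1 − 1/3z).

Boundary: |R(x)|=1, x<0.
x=-0.7: |R|=0.4324
R=−1: 1+2/3x = −1+1/3x ⇒ -1/3x=2 ⇒ x=2/(-1/3)=-6.0000
Confirm numerically:
  x=-4.805: |R|=0.84689 <1
  x=-4.215: |R|=0.75260 <1
  x=-3.974: |R|=0.70949 <1
  x=-6.393: |R|=1.04184 >1
  x=-6.090: |R|=1.00990 >1
  x=-6.085: |R|=1.00936 >1
So |R|<1 on (-6.0000, 0).

z∈(-6.0000,0).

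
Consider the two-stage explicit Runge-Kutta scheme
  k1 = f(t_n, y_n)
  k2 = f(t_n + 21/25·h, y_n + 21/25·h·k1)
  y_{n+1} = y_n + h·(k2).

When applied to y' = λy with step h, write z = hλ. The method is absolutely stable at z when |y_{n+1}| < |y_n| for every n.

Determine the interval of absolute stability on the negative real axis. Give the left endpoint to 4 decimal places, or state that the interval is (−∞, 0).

(-1.1905, 0).

Test eqn y'=λy, z=hλ:
  k1=λy_n ⇒ h·k1=z·y_n;  k2=λ(1+21/25z)y_n ⇒ h·k2=z(1+21/25z)y_n
  y_{n+1}/y_n = 1 + z(1+21/25z) = 1 + z + 21/25z²
  ⇒ R(z) = 1 + z + 21/25z².

Boundary: |R(x)|=1, x<0.
x=-1.48: |R|=1.3599
R=1: x+21/25x²=0 ⇒ x=−25/21=-1.1905; min R=1−1/(4·21/25)=0.7024>−1
Confirm numerically:
  x=-1.137: |R|=0.94893 <1
  x=-1.102: |R|=0.91810 <1
  x=-0.805: |R|=0.73934 <1
  x=-0.538: |R|=0.70513 <1
  x=-1.749: |R|=1.82056 >1
  x=-1.302: |R|=1.12197 >1
Stable set (-1.1905, 0).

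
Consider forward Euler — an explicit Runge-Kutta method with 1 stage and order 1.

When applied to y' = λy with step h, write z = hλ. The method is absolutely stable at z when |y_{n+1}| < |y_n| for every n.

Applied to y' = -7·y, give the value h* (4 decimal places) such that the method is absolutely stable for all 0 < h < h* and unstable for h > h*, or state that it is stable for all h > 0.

(-2.0000,0); λ=-7 ⇒ h* = 0.2857.

With y'=λy (z=hλ):
  order 1, 1-stage ⇒ R(z)=1+z
  (e.g. R(-1.63)=-0.63000, |R|=0.63000)

Solve |R(x)|<1 on ℝ⁻.
x=-1.63: |R|=0.6300
|R(-2.17)|=1.1700 |R(-1.05)|=0.0500 |R(-0.95)|=0.0500
Bisect:
  x_lo=-2.8422 |R|=1.8422  x_hi=-0.2158 |R|=0.7842
  mid=-1.52899 |R|=0.52899 →hi
  mid=-2.18559 |R|=1.18559 →lo
  mid=-1.85729 |R|=0.85729 →hi
  mid=-2.02144 |R|=1.02144 →lo
  mid=-1.93936 |R|=0.93936 →hi
  mid=-1.98040 |R|=0.98040 →hi
  mid=-2.00092 |R|=1.00092 →lo
  mid=-1.99066 |R|=0.99066 →hi
  mid=-1.99579 |R|=0.99579 →hi
  ...
  [-2.00012,-1.99996] ⇒ x*=-2.0000
Interval (-2.0000, 0).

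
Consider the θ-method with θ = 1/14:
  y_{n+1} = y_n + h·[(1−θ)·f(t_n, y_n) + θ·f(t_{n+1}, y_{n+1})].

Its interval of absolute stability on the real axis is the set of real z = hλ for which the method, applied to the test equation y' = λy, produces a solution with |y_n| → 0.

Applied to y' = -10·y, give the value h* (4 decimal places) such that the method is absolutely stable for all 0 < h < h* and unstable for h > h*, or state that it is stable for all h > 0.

With y'=λy (z=hλ):
  y_{n+1} = y_n + z·[13/14·y_n + 1/14·y_{n+1}] ⇒ (1 − 1/14z)y_{n+1} = (1 + 13/14z)y_n
  ⇒ R(z) = (1 + 13/14z)/(1 − 1/14z).

Boundary: |R(x)|=1, x<0.
x=-1.38: |R|=0.2562
R=−1: 1+13/14x = −1+1/14x ⇒ -6/7x=2 ⇒ x=2/(-6/7)=-2.3333
Confirm numerically:
  x=-1.878: |R|=0.65588 <1
  x=-1.715: |R|=0.52784 <1
  x=-1.517: |R|=0.36869 <1
  x=-1.102: |R|=0.02159 <1
  x=-2.901: |R|=1.40305 >1
  x=-2.604: |R|=1.19562 >1
So |R|<1 on (-2.3333, 0).

(-2.3333,0); λ=-10 ⇒ h* = (7/3)/10 = 0.2333.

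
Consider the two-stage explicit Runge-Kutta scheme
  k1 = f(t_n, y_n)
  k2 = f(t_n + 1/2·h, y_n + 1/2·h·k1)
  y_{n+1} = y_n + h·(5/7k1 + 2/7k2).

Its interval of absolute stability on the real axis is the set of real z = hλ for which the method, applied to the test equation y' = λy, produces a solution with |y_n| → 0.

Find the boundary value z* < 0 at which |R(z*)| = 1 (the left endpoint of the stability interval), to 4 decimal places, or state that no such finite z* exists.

On y'=λy, z=hλ:
  k1=λy_n ⇒ h·k1=z·y_n;  k2=λ(1+1/2z)y_n ⇒ h·k2=z(1+1/2z)y_n
  y_{n+1}/y_n = 1 + 5/7z + 2/7z(1+1/2z) = 1 + z + 1/7z²
  so R(z) = 1 + z + 1/7z².

Solve |R(x)|<1 on ℝ⁻.
x=-0.73: |R|=0.3461
R=1: x+1/7x²=0 ⇒ x=−7=-7.0000; min R=1−1/(4·1/7)=-0.7500>−1
Confirm numerically:
  x=-6.746: |R|=0.75522 <1
  x=-5.274: |R|=0.30042 <1
  x=-4.287: |R|=0.66152 <1
  x=-7.198: |R|=1.20360 >1
  x=-7.190: |R|=1.19516 >1
Stable set (-7.0000, 0).

left endpoint -7.0000.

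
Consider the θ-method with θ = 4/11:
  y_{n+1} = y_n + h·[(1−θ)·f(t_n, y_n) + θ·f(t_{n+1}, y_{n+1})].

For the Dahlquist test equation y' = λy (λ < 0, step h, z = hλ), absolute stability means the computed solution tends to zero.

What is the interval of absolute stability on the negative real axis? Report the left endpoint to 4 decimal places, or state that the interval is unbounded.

(-7.3333, 0).

Set f=λy, z=hλ:
  y_{n+1} = y_n + z·[7/11·y_n + 4/11·y_{n+1}] ⇒ (1 − 4/11z)y_{n+1} = (1 + 7/11z)y_n
  R(z) = (1 + 7/11z)/(1 − 4/11z).

Need |R(x)|<1, x<0.
x=-0.84: |R|=0.3565
R=−1: 1+7/11x = −1+4/11x ⇒ -3/11x=2 ⇒ x=2/(-3/11)=-7.3333
Confirm numerically:
  x=-5.908: |R|=0.87653 <1
  x=-5.278: |R|=0.80798 <1
  x=-4.674: |R|=0.73134 <1
  x=-4.550: |R|=0.71404 <1
  x=-7.832: |R|=1.03534 >1
  x=-7.490: |R|=1.01147 >1
  x=-7.446: |R|=1.00829 >1
Stable set (-7.3333, 0).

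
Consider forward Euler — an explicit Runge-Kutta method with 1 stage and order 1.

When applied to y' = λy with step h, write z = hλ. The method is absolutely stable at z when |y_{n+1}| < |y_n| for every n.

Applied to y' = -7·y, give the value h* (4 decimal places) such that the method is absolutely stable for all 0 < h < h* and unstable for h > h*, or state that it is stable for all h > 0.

(-2.0000,0); λ=-7 ⇒ h* = 0.2857.

Set f=λy, z=hλ:
  order 1, 1-stage ⇒ R(z)=1+z
  (e.g. R(-0.45)=0.55000, |R|=0.55000)

Boundary: |R(x)|=1, x<0.
x=-0.45: |R|=0.5500
|R(-2.01)|=1.0100 |R(-1.01)|=0.0100 |R(-0.67)|=0.3300
Bisect:
  x_lo=-2.7369 |R|=1.7369  x_hi=-0.0515 |R|=0.9485
  mid=-1.39417 |R|=0.39417 →hi
  mid=-2.06551 |R|=1.06551 →lo
  mid=-1.72984 |R|=0.72984 →hi
  mid=-1.89768 |R|=0.89768 →hi
  mid=-1.98159 |R|=0.98159 →hi
  mid=-2.02355 |R|=1.02355 →lo
  mid=-2.00257 |R|=1.00257 →lo
  mid=-1.99208 |R|=0.99208 →hi
  mid=-1.99733 |R|=0.99733 →hi
  ...
  [-2.00011,-1.99995] ⇒ x*=-2.0000
Interval (-2.0000, 0).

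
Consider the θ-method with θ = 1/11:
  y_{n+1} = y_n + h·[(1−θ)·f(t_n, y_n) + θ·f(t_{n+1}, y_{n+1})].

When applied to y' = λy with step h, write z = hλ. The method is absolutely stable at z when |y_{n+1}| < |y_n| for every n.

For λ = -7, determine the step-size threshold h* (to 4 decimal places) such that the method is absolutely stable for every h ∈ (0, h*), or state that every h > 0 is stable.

With y'=λy (z=hλ):
  y_{n+1} = y_n + z·[10/11·y_n + 1/11·y_{n+1}] ⇒ (1 − 1/11z)y_{n+1} = (1 + 10/11z)y_n
  R(z) = (1 + 10/11z)/(1 − 1/11z).

Need |R(x)|<1, x<0.
x=-0.98: |R|=0.1002
R=−1: 1+10/11x = −1+1/11x ⇒ -9/11x=2 ⇒ x=2/(-9/11)=-2.4444
Confirm numerically:
  x=-2.382: |R|=0.95800 <1
  x=-1.668: |R|=0.44837 <1
  x=-1.352: |R|=0.20402 <1
  x=-1.023: |R|=0.06404 <1
  x=-3.025: |R|=1.37255 >1
  x=-2.846: |R|=1.26101 >1
Stable set (-2.4444, 0).

(-2.4444,0); λ=-7 ⇒ h* = (22/9)/7 = 0.3492.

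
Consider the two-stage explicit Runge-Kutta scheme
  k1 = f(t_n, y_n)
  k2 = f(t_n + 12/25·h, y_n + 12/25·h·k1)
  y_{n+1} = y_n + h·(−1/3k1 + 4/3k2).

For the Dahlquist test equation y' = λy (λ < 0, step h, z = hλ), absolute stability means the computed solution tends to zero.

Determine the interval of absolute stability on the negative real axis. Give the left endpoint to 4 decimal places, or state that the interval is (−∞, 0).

Test eqn y'=λy, z=hλ:
  k1=λy_n ⇒ h·k1=z·y_n;  k2=λ(1+12/25z)y_n ⇒ h·k2=z(1+12/25z)y_n
  y_{n+1}/y_n = 1 − 1/3z + 4/3z(1+12/25z) = 1 + z + 16/25z²
  ⇒ R(z) = 1 + z + 16/25z².

Boundary: |R(x)|=1, x<0.
x=-1.26: |R|=0.7561
R=1: x+16/25x²=0 ⇒ x=−25/16=-1.5625; min R=1−1/(4·16/25)=0.6094>−1
Confirm numerically:
  x=-1.363: |R|=0.82597 <1
  x=-1.341: |R|=0.80990 <1
  x=-1.245: |R|=0.74702 <1
  x=-2.155: |R|=1.81718 >1
  x=-1.903: |R|=1.41470 >1
  x=-1.827: |R|=1.30927 >1
So |R|<1 on (-1.5625, 0).

(-1.5625, 0).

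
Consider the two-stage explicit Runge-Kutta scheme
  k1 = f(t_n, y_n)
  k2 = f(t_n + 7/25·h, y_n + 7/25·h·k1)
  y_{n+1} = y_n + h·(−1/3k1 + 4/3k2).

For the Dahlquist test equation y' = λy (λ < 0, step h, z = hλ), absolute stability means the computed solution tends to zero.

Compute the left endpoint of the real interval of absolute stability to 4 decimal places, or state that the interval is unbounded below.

z* = -2.6786.

With y'=λy (z=hλ):
  k1=λy_n ⇒ h·k1=z·y_n;  k2=λ(1+7/25z)y_n ⇒ h·k2=z(1+7/25z)y_n
  y_{n+1}/y_n = 1 − 1/3z + 4/3z(1+7/25z) = 1 + z + 28/75z²
  Hence R(z) = 1 + z + 28/75z².

Need |R(x)|<1, x<0.
x=-1.09: |R|=0.3536
R=1: x+28/75x²=0 ⇒ x=−75/28=-2.6786; min R=1−1/(4·28/75)=0.3304>−1
Confirm numerically:
  x=-2.281: |R|=0.66144 <1
  x=-1.728: |R|=0.38677 <1
  x=-1.269: |R|=0.33220 <1
  x=-1.157: |R|=0.34276 <1
  x=-2.916: |R|=1.25847 >1
  x=-2.889: |R|=1.22696 >1
  x=-2.806: |R|=1.13349 >1
So |R|<1 on (-2.6786, 0).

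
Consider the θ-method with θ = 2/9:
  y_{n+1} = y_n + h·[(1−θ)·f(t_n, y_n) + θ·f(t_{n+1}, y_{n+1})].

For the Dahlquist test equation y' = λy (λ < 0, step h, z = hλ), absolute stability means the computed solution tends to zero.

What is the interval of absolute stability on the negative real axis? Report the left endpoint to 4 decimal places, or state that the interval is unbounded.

On y'=λy, z=hλ:
  y_{n+1} = y_n + z·[7/9·y_n + 2/9·y_{n+1}] ⇒ (1 − 2/9z)y_{n+1} = (1 + 7/9z)y_n
  so R(z) = (1 + 7/9z)/(1 − 2/9z).

Need |R(x)|<1, x<0.
x=-0.91: |R|=0.2431
R=−1: 1+7/9x = −1+2/9x ⇒ -5/9x=2 ⇒ x=2/(-5/9)=-3.6000
Confirm numerically:
  x=-3.181: |R|=0.86362 <1
  x=-2.672: |R|=0.67652 <1
  x=-1.495: |R|=0.12219 <1
  x=-4.199: |R|=1.17215 >1
  x=-3.669: |R|=1.02112 >1
Interval (-3.6000, 0).

z∈(-3.6000,0).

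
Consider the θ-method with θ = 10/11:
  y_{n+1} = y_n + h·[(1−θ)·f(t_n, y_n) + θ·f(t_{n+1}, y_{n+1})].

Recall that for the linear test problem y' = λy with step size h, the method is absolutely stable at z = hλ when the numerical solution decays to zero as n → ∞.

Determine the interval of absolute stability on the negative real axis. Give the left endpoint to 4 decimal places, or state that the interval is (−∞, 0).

interval (−∞, 0).

Set f=λy, z=hλ:
  y_{n+1} = y_n + z·[1/11·y_n + 10/11·y_{n+1}] ⇒ (1 − 10/11z)y_{n+1} = (1 + 1/11z)y_n
  Hence R(z) = (1 + 1/11z)/(1 − 10/11z).

Need |R(x)|<1, x<0.
x=-1.01: |R|=0.4735
x=-2: |R|=0.2903
x=-10: |R|=0.0090
x=-100: |R|=0.0880
θ=10/11≥1/2 ⇒ |1+1/11x|<|1−10/11x| ∀x<0 ⇒ unbounded interval.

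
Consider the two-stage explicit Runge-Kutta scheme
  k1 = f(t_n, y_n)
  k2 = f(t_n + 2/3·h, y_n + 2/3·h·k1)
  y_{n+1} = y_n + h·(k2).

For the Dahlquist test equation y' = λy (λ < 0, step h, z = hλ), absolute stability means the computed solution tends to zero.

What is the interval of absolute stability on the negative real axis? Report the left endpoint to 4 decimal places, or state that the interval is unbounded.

Set f=λy, z=hλ:
  k1=λy_n ⇒ h·k1=z·y_n;  k2=λ(1+2/3z)y_n ⇒ h·k2=z(1+2/3z)y_n
  y_{n+1}/y_n = 1 + z(1+2/3z) = 1 + z + 2/3z²
  R(z) = 1 + z + 2/3z².

Solve |R(x)|<1 on ℝ⁻.
x=-1.14: |R|=0.7264
R=1: x+2/3x²=0 ⇒ x=−3/2=-1.5000; min R=1−1/(4·2/3)=0.6250>−1
Confirm numerically:
  x=-1.336: |R|=0.85393 <1
  x=-1.044: |R|=0.68262 <1
  x=-0.845: |R|=0.63102 <1
  x=-0.660: |R|=0.63040 <1
  x=-1.842: |R|=1.41998 >1
  x=-1.793: |R|=1.35023 >1
Interval (-1.5000, 0).

z∈(-1.5000,0).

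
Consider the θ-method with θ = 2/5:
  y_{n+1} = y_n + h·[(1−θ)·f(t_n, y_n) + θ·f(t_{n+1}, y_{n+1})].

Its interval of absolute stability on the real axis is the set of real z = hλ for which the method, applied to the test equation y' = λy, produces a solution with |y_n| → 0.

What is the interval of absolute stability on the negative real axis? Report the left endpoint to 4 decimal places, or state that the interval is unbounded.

Set f=λy, z=hλ:
  y_{n+1} = y_n + z·[3/5·y_n + 2/5·y_{n+1}] ⇒ (1 − 2/5z)y_{n+1} = (1 + 3/5z)y_n
  so R(z) = (1 + 3/5z)/(1 − 2/5z).

Need |R(x)|<1, x<0.
x=-0.78: |R|=0.4055
R=−1: 1+3/5x = −1+2/5x ⇒ -1/5x=2 ⇒ x=2/(-1/5)=-10.0000
Confirm numerically:
  x=-7.070: |R|=0.84692 <1
  x=-6.952: |R|=0.83876 <1
  x=-5.057: |R|=0.67295 <1
  x=-10.464: |R|=1.01790 >1
  x=-10.319: |R|=1.01244 >1
Interval (-10.0000, 0).

(-10.0000, 0).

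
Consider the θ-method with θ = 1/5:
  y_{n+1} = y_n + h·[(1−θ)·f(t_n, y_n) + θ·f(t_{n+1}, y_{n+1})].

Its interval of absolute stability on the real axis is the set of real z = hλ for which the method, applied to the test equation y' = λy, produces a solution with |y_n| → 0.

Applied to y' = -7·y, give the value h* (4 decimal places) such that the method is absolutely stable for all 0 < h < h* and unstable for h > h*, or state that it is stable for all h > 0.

On y'=λy, z=hλ:
  y_{n+1} = y_n + z·[4/5·y_n + 1/5·y_{n+1}] ⇒ (1 − 1/5z)y_{n+1} = (1 + 4/5z)y_n
  R(z) = (1 + 4/5z)/(1 − 1/5z).

Solve |R(x)|<1 on ℝ⁻.
x=-0.52: |R|=0.5290
R=−1: 1+4/5x = −1+1/5x ⇒ -3/5x=2 ⇒ x=2/(-3/5)=-3.3333
Confirm numerically:
  x=-2.482: |R|=0.65865 <1
  x=-1.710: |R|=0.27422 <1
  x=-1.354: |R|=0.06547 <1
  x=-3.901: |R|=1.19133 >1
  x=-3.555: |R|=1.07773 >1
  x=-3.376: |R|=1.01528 >1
So |R|<1 on (-3.3333, 0).

(-3.3333,0); λ=-7 ⇒ h* = (10/3)/7 = 0.4762.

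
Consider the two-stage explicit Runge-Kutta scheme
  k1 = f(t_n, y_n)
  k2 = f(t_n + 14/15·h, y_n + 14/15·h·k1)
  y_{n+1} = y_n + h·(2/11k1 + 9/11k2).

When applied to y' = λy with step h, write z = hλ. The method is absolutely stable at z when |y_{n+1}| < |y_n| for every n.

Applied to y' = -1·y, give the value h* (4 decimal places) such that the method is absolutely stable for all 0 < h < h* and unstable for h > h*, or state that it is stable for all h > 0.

(-1.3095,0); λ=-1 ⇒ h* = (55/42)/1 = 1.3095.

Test eqn y'=λy, z=hλ:
  k1=λy_n ⇒ h·k1=z·y_n;  k2=λ(1+14/15z)y_n ⇒ h·k2=z(1+14/15z)y_n
  y_{n+1}/y_n = 1 + 2/11z + 9/11z(1+14/15z) = 1 + z + 42/55z²
  ⇒ R(z) = 1 + z + 42/55z².

Need |R(x)|<1, x<0.
x=-0.46: |R|=0.7016
R=1: x+42/55x²=0 ⇒ x=−55/42=-1.3095; min R=1−1/(4·42/55)=0.6726>−1
Confirm numerically:
  x=-1.230: |R|=0.92531 <1
  x=-0.918: |R|=0.72553 <1
  x=-0.905: |R|=0.72044 <1
  x=-0.672: |R|=0.67285 <1
  x=-1.703: |R|=1.51171 >1
  x=-1.620: |R|=1.38409 >1
  x=-1.561: |R|=1.29977 >1
So |R|<1 on (-1.3095, 0).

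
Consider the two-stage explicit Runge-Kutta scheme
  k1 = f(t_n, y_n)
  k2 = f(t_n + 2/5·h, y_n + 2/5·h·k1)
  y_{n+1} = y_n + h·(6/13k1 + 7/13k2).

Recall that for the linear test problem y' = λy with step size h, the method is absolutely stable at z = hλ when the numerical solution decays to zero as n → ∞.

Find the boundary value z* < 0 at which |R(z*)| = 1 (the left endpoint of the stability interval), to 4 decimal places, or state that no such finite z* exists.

Set f=λy, z=hλ:
  k1=λy_n ⇒ h·k1=z·y_n;  k2=λ(1+2/5z)y_n ⇒ h·k2=z(1+2/5z)y_n
  y_{n+1}/y_n = 1 + 6/13z + 7/13z(1+2/5z) = 1 + z + 14/65z²
  so R(z) = 1 + z + 14/65z².

Solve |R(x)|<1 on ℝ⁻.
x=-1.74: |R|=0.0879
R=1: x+14/65x²=0 ⇒ x=−65/14=-4.6429; min R=1−1/(4·14/65)=-0.1607>−1
Confirm numerically:
  x=-3.802: |R|=0.31143 <1
  x=-1.971: |R|=0.13427 <1
  x=-1.968: |R|=0.13381 <1
  x=-4.857: |R|=1.22402 >1
  x=-4.749: |R|=1.10857 >1
  x=-4.702: |R|=1.05990 >1
Interval (-4.6429, 0).

left endpoint -4.6429.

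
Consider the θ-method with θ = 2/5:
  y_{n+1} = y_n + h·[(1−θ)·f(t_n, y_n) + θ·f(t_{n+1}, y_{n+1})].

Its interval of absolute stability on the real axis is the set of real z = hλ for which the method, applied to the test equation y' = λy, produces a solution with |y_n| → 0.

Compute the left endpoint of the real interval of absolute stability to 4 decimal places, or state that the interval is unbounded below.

left endpoint -10.0000.

Set f=λy, z=hλ:
  y_{n+1} = y_n + z·[3/5·y_n + 2/5·y_{n+1}] ⇒ (1 − 2/5z)y_{n+1} = (1 + 3/5z)y_n
  Hence R(z) = (1 + 3/5z)/(1 − 2/5z).

Solve |R(x)|<1 on ℝ⁻.
x=-0.52: |R|=0.5695
R=−1: 1+3/5x = −1+2/5x ⇒ -1/5x=2 ⇒ x=2/(-1/5)=-10.0000
Confirm numerically:
  x=-9.891: |R|=0.99560 <1
  x=-9.744: |R|=0.98955 <1
  x=-6.848: |R|=0.83141 <1
  x=-6.555: |R|=0.80977 <1
  x=-10.577: |R|=1.02206 >1
  x=-10.067: |R|=1.00267 >1
Stable set (-10.0000, 0).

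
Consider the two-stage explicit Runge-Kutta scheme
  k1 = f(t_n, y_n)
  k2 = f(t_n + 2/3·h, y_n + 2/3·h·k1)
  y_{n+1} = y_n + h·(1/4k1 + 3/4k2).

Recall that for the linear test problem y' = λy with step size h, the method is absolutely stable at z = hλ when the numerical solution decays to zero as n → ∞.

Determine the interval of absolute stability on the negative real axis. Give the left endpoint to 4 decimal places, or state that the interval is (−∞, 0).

Test eqn y'=λy, z=hλ:
  k1=λy_n ⇒ h·k1=z·y_n;  k2=λ(1+2/3z)y_n ⇒ h·k2=z(1+2/3z)y_n
  y_{n+1}/y_n = 1 + 1/4z + 3/4z(1+2/3z) = 1 + z + 1/2z²
  so R(z) = 1 + z + 1/2z².

Boundary: |R(x)|=1, x<0.
x=-0.89: |R|=0.5061
R=1: x+1/2x²=0 ⇒ x=−2=-2.0000; min R=1−1/(4·1/2)=0.5000>−1
Confirm numerically:
  x=-1.596: |R|=0.67761 <1
  x=-1.387: |R|=0.57488 <1
  x=-1.168: |R|=0.51411 <1
  x=-2.441: |R|=1.53824 >1
  x=-2.380: |R|=1.45220 >1
  x=-2.191: |R|=1.20924 >1
Interval (-2.0000, 0).

z∈(-2.0000,0).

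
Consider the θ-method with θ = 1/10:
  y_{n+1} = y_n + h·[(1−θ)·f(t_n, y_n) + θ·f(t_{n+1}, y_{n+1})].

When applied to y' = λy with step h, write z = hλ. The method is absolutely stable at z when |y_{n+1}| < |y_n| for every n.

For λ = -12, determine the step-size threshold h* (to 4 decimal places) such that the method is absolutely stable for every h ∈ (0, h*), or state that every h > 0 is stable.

With y'=λy (z=hλ):
  y_{n+1} = y_n + z·[9/10·y_n + 1/10·y_{n+1}] ⇒ (1 − 1/10z)y_{n+1} = (1 + 9/10z)y_n
  so R(z) = (1 + 9/10z)/(1 − 1/10z).

Boundary: |R(x)|=1, x<0.
x=-0.97: |R|=0.1158
R=−1: 1+9/10x = −1+1/10x ⇒ -4/5x=2 ⇒ x=2/(-4/5)=-2.5000
Confirm numerically:
  x=-2.367: |R|=0.91396 <1
  x=-2.308: |R|=0.87520 <1
  x=-1.857: |R|=0.56616 <1
  x=-2.924: |R|=1.26246 >1
  x=-2.807: |R|=1.19177 >1
  x=-2.681: |R|=1.11419 >1
So |R|<1 on (-2.5000, 0).

(-2.5000,0); λ=-12 ⇒ h* = (5/2)/12 = 0.2083.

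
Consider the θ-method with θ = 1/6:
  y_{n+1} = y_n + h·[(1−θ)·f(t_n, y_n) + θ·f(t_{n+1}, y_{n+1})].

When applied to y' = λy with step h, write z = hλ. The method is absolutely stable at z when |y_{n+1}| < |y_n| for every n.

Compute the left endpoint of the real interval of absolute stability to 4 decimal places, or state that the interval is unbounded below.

left endpoint -3.0000.

Set f=λy, z=hλ:
  y_{n+1} = y_n + z·[5/6·y_n + 1/6·y_{n+1}] ⇒ (1 − 1/6z)y_{n+1} = (1 + 5/6z)y_n
  so R(z) = (1 + 5/6z)/(1 − 1/6z).

Find x<0 with |R(x)|<1.
x=-0.43: |R|=0.5988
R=−1: 1+5/6x = −1+1/6x ⇒ -2/3x=2 ⇒ x=2/(-2/3)=-3.0000
Confirm numerically:
  x=-2.854: |R|=0.93404 <1
  x=-2.540: |R|=0.78454 <1
  x=-1.403: |R|=0.13711 <1
  x=-3.536: |R|=1.22483 >1
  x=-3.430: |R|=1.18240 >1
  x=-3.317: |R|=1.13610 >1
Stable set (-3.0000, 0).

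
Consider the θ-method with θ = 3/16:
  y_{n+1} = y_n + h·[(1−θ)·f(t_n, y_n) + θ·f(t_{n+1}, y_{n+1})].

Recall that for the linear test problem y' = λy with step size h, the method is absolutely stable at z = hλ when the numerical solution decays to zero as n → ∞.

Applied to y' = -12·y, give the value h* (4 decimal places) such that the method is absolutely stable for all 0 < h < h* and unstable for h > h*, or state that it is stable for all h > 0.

Test eqn y'=λy, z=hλ:
  y_{n+1} = y_n + z·[13/16·y_n + 3/16·y_{n+1}] ⇒ (1 − 3/16z)y_{n+1} = (1 + 13/16z)y_n
  ⇒ R(z) = (1 + 13/16z)/(1 − 3/16z).

Find x<0 with |R(x)|<1.
x=-1.14: |R|=0.0608
R=−1: 1+13/16x = −1+3/16x ⇒ -5/8x=2 ⇒ x=2/(-5/8)=-3.2000
Confirm numerically:
  x=-2.916: |R|=0.88524 <1
  x=-1.683: |R|=0.27930 <1
  x=-1.446: |R|=0.13757 <1
  x=-3.646: |R|=1.16557 >1
  x=-3.544: |R|=1.12917 >1
  x=-3.303: |R|=1.03975 >1
Interval (-3.2000, 0).

(-3.2000,0); λ=-12 ⇒ h* = (16/5)/12 = 0.2667.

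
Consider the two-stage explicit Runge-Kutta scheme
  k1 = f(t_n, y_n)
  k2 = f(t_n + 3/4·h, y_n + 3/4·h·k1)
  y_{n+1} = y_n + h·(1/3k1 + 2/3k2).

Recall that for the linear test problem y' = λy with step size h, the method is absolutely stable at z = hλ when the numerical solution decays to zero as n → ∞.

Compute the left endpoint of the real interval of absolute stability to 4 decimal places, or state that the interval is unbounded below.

left endpoint -2.0000.

With y'=λy (z=hλ):
  k1=λy_n ⇒ h·k1=z·y_n;  k2=λ(1+3/4z)y_n ⇒ h·k2=z(1+3/4z)y_n
  y_{n+1}/y_n = 1 + 1/3z + 2/3z(1+3/4z) = 1 + z + 1/2z²
  Hence R(z) = 1 + z + 1/2z².

Need |R(x)|<1, x<0.
x=-1.39: |R|=0.5760
R=1: x+1/2x²=0 ⇒ x=−2=-2.0000; min R=1−1/(4·1/2)=0.5000>−1
Confirm numerically:
  x=-1.767: |R|=0.79414 <1
  x=-1.700: |R|=0.74500 <1
  x=-1.392: |R|=0.57683 <1
  x=-0.897: |R|=0.50530 <1
  x=-2.531: |R|=1.67198 >1
  x=-2.203: |R|=1.22360 >1
Interval (-2.0000, 0).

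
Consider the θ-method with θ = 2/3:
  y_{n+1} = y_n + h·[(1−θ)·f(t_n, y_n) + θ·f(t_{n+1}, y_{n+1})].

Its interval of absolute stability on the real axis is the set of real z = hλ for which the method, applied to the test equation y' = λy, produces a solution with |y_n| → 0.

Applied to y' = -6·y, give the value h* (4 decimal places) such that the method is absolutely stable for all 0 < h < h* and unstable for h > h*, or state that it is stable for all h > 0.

On y'=λy, z=hλ:
  y_{n+1} = y_n + z·[1/3·y_n + 2/3·y_{n+1}] ⇒ (1 − 2/3z)y_{n+1} = (1 + 1/3z)y_n
  Hence R(z) = (1 + 1/3z)/(1 − 2/3z).

Solve |R(x)|<1 on ℝ⁻.
x=-1.06: |R|=0.3789
x=-2: |R|=0.1429
x=-10: |R|=0.3043
x=-100: |R|=0.4778
θ=2/3≥1/2 ⇒ |1+1/3x|<|1−2/3x| ∀x<0 ⇒ interval (−∞,0).

unbounded; (−∞, 0). Any h>0 works for λ=-6.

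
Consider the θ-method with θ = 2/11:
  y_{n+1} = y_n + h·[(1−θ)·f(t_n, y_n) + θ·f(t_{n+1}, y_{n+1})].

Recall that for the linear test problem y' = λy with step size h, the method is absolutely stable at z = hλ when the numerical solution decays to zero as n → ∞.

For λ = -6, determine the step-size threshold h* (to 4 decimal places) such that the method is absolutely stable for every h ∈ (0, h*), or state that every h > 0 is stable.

(-3.1429,0); λ=-6 ⇒ h* = (22/7)/6 = 0.5238.

Test eqn y'=λy, z=hλ:
  y_{n+1} = y_n + z·[9/11·y_n + 2/11·y_{n+1}] ⇒ (1 − 2/11z)y_{n+1} = (1 + 9/11z)y_n
  Hence R(z) = (1 + 9/11z)/(1 − 2/11z).

Solve |R(x)|<1 on ℝ⁻.
x=-0.3: |R|=0.7155
R=−1: 1+9/11x = −1+2/11x ⇒ -7/11x=2 ⇒ x=2/(-7/11)=-3.1429
Confirm numerically:
  x=-1.799: |R|=0.35560 <1
  x=-1.726: |R|=0.31373 <1
  x=-1.705: |R|=0.30153 <1
  x=-1.611: |R|=0.24603 <1
  x=-3.436: |R|=1.11482 >1
  x=-3.198: |R|=1.02219 >1
Interval (-3.1429, 0).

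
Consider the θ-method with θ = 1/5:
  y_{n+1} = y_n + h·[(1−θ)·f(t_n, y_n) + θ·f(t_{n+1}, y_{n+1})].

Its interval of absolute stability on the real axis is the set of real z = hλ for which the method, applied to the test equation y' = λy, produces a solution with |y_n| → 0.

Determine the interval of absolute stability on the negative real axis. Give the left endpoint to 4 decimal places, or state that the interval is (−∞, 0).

(-3.3333, 0).

Test eqn y'=λy, z=hλ:
  y_{n+1} = y_n + z·[4/5·y_n + 1/5·y_{n+1}] ⇒ (1 − 1/5z)y_{n+1} = (1 + 4/5z)y_n
  R(z) = (1 + 4/5z)/(1 − 1/5z).

Boundary: |R(x)|=1, x<0.
x=-1.79: |R|=0.3181
R=−1: 1+4/5x = −1+1/5x ⇒ -3/5x=2 ⇒ x=2/(-3/5)=-3.3333
Confirm numerically:
  x=-2.468: |R|=0.65238 <1
  x=-1.446: |R|=0.12163 <1
  x=-1.432: |R|=0.11318 <1
  x=-1.428: |R|=0.11077 <1
  x=-3.868: |R|=1.18088 >1
  x=-3.705: |R|=1.12809 >1
  x=-3.673: |R|=1.11749 >1
Interval (-3.3333, 0).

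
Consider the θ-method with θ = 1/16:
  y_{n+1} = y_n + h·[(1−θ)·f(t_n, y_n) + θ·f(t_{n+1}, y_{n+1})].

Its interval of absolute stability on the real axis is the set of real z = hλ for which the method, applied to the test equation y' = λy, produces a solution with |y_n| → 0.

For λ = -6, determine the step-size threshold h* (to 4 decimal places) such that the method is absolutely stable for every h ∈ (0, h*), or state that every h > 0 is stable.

(-2.2857,0); λ=-6 ⇒ h* = (16/7)/6 = 0.3810.

Test eqn y'=λy, z=hλ:
  y_{n+1} = y_n + z·[15/16·y_n + 1/16·y_{n+1}] ⇒ (1 − 1/16z)y_{n+1} = (1 + 15/16z)y_n
  R(z) = (1 + 15/16z)/(1 − 1/16z).

Find x<0 with |R(x)|<1.
x=-0.44: |R|=0.5718
R=−1: 1+15/16x = −1+1/16x ⇒ -7/8x=2 ⇒ x=2/(-7/8)=-2.2857
Confirm numerically:
  x=-1.463: |R|=0.34043 <1
  x=-1.459: |R|=0.33708 <1
  x=-1.326: |R|=0.22452 <1
  x=-2.853: |R|=1.42126 >1
  x=-2.717: |R|=1.32259 >1
  x=-2.330: |R|=1.03382 >1
So |R|<1 on (-2.2857, 0).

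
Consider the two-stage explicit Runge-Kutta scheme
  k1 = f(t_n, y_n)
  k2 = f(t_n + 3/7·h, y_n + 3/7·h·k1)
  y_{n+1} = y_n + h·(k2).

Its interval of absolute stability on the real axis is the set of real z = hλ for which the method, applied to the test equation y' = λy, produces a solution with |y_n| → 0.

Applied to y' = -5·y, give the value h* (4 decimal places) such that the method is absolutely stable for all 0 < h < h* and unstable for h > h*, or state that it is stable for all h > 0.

(-2.3333,0); λ=-5 ⇒ h* = (7/3)/5 = 0.4667.

Test eqn y'=λy, z=hλ:
  k1=λy_n ⇒ h·k1=z·y_n;  k2=λ(1+3/7z)y_n ⇒ h·k2=z(1+3/7z)y_n
  y_{n+1}/y_n = 1 + z(1+3/7z) = 1 + z + 3/7z²
  so R(z) = 1 + z + 3/7z².

Boundary: |R(x)|=1, x<0.
x=-1.2: |R|=0.4171
R=1: x+3/7x²=0 ⇒ x=−7/3=-2.3333; min R=1−1/(4·3/7)=0.4167>−1
Confirm numerically:
  x=-2.063: |R|=0.76099 <1
  x=-1.855: |R|=0.61972 <1
  x=-1.518: |R|=0.46957 <1
  x=-2.540: |R|=1.22497 >1
  x=-2.495: |R|=1.17287 >1
  x=-2.466: |R|=1.14021 >1
Stable set (-2.3333, 0).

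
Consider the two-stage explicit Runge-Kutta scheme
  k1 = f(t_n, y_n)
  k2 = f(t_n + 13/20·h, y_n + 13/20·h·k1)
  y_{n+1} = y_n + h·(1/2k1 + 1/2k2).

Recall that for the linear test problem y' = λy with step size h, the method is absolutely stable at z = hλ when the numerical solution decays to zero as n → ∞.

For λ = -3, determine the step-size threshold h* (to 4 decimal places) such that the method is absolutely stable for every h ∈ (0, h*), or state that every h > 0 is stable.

(-3.0769,0); λ=-3 ⇒ h* = (40/13)/3 = 1.0256.

With y'=λy (z=hλ):
  k1=λy_n ⇒ h·k1=z·y_n;  k2=λ(1+13/20z)y_n ⇒ h·k2=z(1+13/20z)y_n
  y_{n+1}/y_n = 1 + 1/2z + 1/2z(1+13/20z) = 1 + z + 13/40z²
  Hence R(z) = 1 + z + 13/40z².

Boundary: |R(x)|=1, x<0.
x=-0.66: |R|=0.4816
R=1: x+13/40x²=0 ⇒ x=−40/13=-3.0769; min R=1−1/(4·13/40)=0.2308>−1
Confirm numerically:
  x=-2.969: |R|=0.89586 <1
  x=-2.260: |R|=0.39997 <1
  x=-1.990: |R|=0.29703 <1
  x=-1.955: |R|=0.28716 <1
  x=-3.622: |R|=1.64164 >1
  x=-3.443: |R|=1.40963 >1
  x=-3.402: |R|=1.35942 >1
Stable set (-3.0769, 0).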